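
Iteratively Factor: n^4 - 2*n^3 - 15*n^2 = (n)*(n^3 - 2*n^2 - 15*n) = n*(n - 5)*(n^2 + 3*n) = n*(n - 5)*(n + 3)*(n)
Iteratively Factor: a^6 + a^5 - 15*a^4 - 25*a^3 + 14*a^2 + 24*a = (a)*(a^5 + a^4 - 15*a^3 - 25*a^2 + 14*a + 24) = a*(a + 3)*(a^4 - 2*a^3 - 9*a^2 + 2*a + 8) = a*(a - 1)*(a + 3)*(a^3 - a^2 - 10*a - 8) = a*(a - 4)*(a - 1)*(a + 3)*(a^2 + 3*a + 2) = a*(a - 4)*(a - 1)*(a + 1)*(a + 3)*(a + 2)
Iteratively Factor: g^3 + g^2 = (g)*(g^2 + g) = g*(g + 1)*(g)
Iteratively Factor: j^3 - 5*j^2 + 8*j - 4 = (j - 2)*(j^2 - 3*j + 2) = (j - 2)^2*(j - 1)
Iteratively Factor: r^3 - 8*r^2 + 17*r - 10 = (r - 2)*(r^2 - 6*r + 5) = (r - 5)*(r - 2)*(r - 1)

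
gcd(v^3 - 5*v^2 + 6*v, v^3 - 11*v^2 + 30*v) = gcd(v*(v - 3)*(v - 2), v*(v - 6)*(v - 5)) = v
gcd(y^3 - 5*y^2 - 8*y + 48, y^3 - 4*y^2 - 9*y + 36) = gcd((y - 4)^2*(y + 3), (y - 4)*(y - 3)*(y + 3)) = y^2 - y - 12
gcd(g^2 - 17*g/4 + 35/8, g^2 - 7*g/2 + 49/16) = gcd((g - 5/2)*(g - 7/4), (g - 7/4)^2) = g - 7/4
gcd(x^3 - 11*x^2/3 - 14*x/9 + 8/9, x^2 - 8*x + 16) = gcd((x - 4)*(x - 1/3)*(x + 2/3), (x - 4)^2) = x - 4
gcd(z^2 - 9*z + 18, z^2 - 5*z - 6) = z - 6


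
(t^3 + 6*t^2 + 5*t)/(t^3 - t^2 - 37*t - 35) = t/(t - 7)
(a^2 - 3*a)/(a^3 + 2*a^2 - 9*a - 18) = a/(a^2 + 5*a + 6)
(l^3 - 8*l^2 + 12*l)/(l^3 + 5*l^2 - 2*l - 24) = l*(l - 6)/(l^2 + 7*l + 12)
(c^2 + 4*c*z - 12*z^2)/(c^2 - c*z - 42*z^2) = (-c + 2*z)/(-c + 7*z)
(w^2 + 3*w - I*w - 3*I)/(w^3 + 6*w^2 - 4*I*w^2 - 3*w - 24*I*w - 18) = (w + 3)/(w^2 + 3*w*(2 - I) - 18*I)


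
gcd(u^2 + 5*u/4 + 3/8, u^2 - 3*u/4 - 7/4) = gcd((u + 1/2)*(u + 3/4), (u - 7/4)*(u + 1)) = 1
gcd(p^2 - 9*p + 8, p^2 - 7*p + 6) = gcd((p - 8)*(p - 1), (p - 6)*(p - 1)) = p - 1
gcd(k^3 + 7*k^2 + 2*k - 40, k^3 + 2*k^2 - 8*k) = k^2 + 2*k - 8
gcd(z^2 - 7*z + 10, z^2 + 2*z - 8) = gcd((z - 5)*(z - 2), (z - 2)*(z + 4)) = z - 2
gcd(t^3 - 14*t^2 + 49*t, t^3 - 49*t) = t^2 - 7*t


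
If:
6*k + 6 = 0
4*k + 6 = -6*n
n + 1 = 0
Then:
No Solution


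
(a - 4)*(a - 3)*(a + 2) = a^3 - 5*a^2 - 2*a + 24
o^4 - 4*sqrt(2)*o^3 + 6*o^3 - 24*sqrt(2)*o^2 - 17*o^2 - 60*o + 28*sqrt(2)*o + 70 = (o - 1)*(o + 7)*(o - 5*sqrt(2))*(o + sqrt(2))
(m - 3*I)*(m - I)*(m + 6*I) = m^3 + 2*I*m^2 + 21*m - 18*I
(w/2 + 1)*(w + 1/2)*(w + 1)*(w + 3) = w^4/2 + 13*w^3/4 + 7*w^2 + 23*w/4 + 3/2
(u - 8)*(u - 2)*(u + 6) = u^3 - 4*u^2 - 44*u + 96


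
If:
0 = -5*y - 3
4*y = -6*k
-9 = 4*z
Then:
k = 2/5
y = -3/5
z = -9/4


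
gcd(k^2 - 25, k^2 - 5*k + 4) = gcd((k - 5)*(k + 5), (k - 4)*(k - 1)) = 1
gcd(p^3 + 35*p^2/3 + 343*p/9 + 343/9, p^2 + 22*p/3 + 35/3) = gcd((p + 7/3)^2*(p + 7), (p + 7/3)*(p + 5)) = p + 7/3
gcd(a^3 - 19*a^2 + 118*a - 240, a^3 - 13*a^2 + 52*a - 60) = a^2 - 11*a + 30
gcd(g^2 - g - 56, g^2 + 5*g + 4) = 1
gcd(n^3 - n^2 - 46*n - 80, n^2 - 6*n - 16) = n^2 - 6*n - 16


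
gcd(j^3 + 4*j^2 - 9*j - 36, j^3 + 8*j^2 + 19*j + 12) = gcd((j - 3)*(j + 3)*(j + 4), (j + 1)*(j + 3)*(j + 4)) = j^2 + 7*j + 12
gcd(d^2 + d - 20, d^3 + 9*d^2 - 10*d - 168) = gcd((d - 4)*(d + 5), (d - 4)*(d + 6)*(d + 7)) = d - 4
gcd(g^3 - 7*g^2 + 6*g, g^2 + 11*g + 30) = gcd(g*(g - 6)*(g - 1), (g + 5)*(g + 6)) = 1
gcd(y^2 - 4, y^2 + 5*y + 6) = y + 2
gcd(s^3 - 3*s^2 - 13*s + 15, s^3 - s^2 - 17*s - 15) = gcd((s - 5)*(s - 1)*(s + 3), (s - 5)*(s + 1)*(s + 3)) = s^2 - 2*s - 15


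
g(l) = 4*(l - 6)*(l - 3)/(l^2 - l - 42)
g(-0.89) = -2.66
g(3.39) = 0.12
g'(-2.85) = 3.34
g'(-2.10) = 2.17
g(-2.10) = -4.66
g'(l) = 4*(1 - 2*l)*(l - 6)*(l - 3)/(l^2 - l - 42)^2 + 4*(l - 6)/(l^2 - l - 42) + 4*(l - 3)/(l^2 - l - 42) = 16*(2*l^2 - 30*l + 99)/(l^4 - 2*l^3 - 83*l^2 + 84*l + 1764)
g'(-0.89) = 1.25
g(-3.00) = -7.20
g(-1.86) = -4.17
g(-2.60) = -5.90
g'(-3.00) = 3.68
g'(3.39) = 0.28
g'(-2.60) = 2.86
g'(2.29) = 0.43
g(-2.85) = -6.67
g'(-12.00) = 0.92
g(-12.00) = 9.47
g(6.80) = -4.75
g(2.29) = -0.27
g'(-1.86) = 1.92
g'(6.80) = -30.57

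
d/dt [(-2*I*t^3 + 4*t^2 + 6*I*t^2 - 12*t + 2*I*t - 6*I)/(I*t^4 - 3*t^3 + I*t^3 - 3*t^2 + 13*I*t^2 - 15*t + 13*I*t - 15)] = (2*t^4 + t^3*(-12 + 4*I) + t^2*(-40 - 32*I) + t*(-36 - 12*I) + 102 - 120*I)/(t^6 + t^5*(2 + 4*I) + t^4*(27 + 8*I) + t^3*(52 + 64*I) + t^2*(251 + 120*I) + t*(450 + 60*I) + 225)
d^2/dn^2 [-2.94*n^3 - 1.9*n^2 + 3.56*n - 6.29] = -17.64*n - 3.8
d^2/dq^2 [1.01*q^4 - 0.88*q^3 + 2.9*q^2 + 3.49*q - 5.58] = 12.12*q^2 - 5.28*q + 5.8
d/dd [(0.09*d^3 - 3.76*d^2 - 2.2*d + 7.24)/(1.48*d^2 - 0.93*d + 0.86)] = (0.1332*d^4 - 0.167399999999999*d^3 + 6.985*d^2 - 27.8976*d + 4.8412)/(2.1904*d^4 - 2.7528*d^3 + 3.4105*d^2 - 1.5996*d + 0.7396)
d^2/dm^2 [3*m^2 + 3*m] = 6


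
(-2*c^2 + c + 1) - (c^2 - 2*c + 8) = -3*c^2 + 3*c - 7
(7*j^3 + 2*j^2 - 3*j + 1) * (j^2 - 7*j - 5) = 7*j^5 - 47*j^4 - 52*j^3 + 12*j^2 + 8*j - 5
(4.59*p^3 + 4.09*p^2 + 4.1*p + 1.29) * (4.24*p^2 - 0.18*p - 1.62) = 19.4616*p^5 + 16.5154*p^4 + 9.212*p^3 - 1.8942*p^2 - 6.8742*p - 2.0898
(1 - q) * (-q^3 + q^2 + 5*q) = q^4 - 2*q^3 - 4*q^2 + 5*q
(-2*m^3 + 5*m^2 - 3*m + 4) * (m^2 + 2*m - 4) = -2*m^5 + m^4 + 15*m^3 - 22*m^2 + 20*m - 16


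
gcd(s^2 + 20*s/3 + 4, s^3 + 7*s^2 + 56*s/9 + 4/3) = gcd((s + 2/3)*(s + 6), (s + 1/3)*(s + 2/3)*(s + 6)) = s^2 + 20*s/3 + 4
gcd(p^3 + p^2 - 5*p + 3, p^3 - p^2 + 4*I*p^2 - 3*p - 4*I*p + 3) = p - 1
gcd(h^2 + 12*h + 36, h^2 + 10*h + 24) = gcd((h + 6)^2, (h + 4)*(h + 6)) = h + 6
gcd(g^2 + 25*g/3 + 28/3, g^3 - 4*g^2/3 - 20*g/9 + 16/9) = g + 4/3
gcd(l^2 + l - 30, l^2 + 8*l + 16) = 1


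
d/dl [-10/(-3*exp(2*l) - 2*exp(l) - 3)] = (-60*exp(l) - 20)*exp(l)/(3*exp(2*l) + 2*exp(l) + 3)^2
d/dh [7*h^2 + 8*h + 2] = 14*h + 8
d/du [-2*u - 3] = -2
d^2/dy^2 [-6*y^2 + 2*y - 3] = -12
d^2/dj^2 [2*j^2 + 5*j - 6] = 4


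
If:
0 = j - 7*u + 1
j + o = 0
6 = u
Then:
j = 41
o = -41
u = 6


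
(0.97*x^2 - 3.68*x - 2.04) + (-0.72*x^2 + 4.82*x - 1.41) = 0.25*x^2 + 1.14*x - 3.45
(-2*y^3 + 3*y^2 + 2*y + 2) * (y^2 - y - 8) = -2*y^5 + 5*y^4 + 15*y^3 - 24*y^2 - 18*y - 16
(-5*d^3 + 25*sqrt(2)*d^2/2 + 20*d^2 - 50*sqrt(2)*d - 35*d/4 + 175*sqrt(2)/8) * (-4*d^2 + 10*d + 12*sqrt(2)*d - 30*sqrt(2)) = 20*d^5 - 110*sqrt(2)*d^4 - 130*d^4 + 535*d^3 + 715*sqrt(2)*d^3 - 4075*d^2/2 - 2585*sqrt(2)*d^2/2 + 1925*sqrt(2)*d/4 + 3525*d - 2625/2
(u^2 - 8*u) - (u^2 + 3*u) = -11*u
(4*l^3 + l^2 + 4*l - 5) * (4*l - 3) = 16*l^4 - 8*l^3 + 13*l^2 - 32*l + 15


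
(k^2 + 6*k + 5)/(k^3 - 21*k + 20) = (k + 1)/(k^2 - 5*k + 4)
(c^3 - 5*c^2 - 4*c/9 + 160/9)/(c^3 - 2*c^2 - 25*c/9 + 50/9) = (3*c^2 - 20*c + 32)/(3*c^2 - 11*c + 10)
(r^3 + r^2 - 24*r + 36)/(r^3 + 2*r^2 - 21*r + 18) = (r - 2)/(r - 1)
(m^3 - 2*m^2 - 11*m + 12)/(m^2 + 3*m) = m - 5 + 4/m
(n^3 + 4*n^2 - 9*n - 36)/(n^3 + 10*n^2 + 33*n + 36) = (n - 3)/(n + 3)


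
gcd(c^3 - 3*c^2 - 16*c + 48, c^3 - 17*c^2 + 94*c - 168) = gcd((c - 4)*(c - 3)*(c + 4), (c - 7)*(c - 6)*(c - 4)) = c - 4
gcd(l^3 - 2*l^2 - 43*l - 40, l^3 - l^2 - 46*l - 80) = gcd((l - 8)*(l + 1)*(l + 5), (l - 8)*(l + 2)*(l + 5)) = l^2 - 3*l - 40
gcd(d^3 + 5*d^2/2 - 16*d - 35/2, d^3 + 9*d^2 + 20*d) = d + 5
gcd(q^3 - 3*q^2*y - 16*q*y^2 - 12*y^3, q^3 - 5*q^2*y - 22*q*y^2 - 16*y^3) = q^2 + 3*q*y + 2*y^2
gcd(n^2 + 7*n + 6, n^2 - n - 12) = 1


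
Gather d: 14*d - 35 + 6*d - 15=20*d - 50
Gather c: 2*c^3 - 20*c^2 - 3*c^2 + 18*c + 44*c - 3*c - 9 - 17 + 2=2*c^3 - 23*c^2 + 59*c - 24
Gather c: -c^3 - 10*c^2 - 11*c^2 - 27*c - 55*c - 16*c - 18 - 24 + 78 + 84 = -c^3 - 21*c^2 - 98*c + 120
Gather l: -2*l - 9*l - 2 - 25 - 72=-11*l - 99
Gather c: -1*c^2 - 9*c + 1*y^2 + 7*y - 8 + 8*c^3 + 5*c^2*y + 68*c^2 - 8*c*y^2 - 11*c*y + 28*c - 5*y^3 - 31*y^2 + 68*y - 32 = 8*c^3 + c^2*(5*y + 67) + c*(-8*y^2 - 11*y + 19) - 5*y^3 - 30*y^2 + 75*y - 40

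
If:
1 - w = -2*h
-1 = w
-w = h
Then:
No Solution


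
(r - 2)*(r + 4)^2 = r^3 + 6*r^2 - 32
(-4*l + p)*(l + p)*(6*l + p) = -24*l^3 - 22*l^2*p + 3*l*p^2 + p^3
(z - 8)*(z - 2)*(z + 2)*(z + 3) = z^4 - 5*z^3 - 28*z^2 + 20*z + 96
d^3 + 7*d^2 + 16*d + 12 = (d + 2)^2*(d + 3)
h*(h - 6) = h^2 - 6*h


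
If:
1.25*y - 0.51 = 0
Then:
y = 0.41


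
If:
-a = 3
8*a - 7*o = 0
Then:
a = -3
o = -24/7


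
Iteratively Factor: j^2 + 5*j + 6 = (j + 2)*(j + 3)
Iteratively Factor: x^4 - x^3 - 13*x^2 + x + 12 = (x - 1)*(x^3 - 13*x - 12) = (x - 4)*(x - 1)*(x^2 + 4*x + 3) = (x - 4)*(x - 1)*(x + 3)*(x + 1)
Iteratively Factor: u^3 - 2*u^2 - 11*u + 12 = (u + 3)*(u^2 - 5*u + 4) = (u - 4)*(u + 3)*(u - 1)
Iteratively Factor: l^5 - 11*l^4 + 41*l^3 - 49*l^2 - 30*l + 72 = (l + 1)*(l^4 - 12*l^3 + 53*l^2 - 102*l + 72) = (l - 4)*(l + 1)*(l^3 - 8*l^2 + 21*l - 18) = (l - 4)*(l - 3)*(l + 1)*(l^2 - 5*l + 6) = (l - 4)*(l - 3)^2*(l + 1)*(l - 2)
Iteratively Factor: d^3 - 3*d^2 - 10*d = (d + 2)*(d^2 - 5*d) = (d - 5)*(d + 2)*(d)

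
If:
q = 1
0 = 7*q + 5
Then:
No Solution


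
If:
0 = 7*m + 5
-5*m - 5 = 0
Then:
No Solution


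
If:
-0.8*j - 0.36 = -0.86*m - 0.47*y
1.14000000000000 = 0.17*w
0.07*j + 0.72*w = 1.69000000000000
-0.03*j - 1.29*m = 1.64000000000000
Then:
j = -44.83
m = -0.23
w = 6.71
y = -75.13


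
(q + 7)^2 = q^2 + 14*q + 49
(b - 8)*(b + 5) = b^2 - 3*b - 40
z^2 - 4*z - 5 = (z - 5)*(z + 1)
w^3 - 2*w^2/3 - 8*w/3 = w*(w - 2)*(w + 4/3)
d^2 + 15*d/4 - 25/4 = (d - 5/4)*(d + 5)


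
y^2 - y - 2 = (y - 2)*(y + 1)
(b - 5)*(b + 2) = b^2 - 3*b - 10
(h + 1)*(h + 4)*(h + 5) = h^3 + 10*h^2 + 29*h + 20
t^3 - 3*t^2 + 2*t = t*(t - 2)*(t - 1)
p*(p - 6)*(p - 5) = p^3 - 11*p^2 + 30*p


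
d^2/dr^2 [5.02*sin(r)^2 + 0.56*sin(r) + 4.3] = -0.56*sin(r) + 10.04*cos(2*r)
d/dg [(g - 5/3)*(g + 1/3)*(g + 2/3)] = 3*g^2 - 4*g/3 - 13/9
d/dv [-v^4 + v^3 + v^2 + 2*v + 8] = -4*v^3 + 3*v^2 + 2*v + 2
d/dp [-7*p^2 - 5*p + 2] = -14*p - 5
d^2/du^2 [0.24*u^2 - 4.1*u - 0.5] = 0.480000000000000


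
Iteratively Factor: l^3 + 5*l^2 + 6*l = (l + 2)*(l^2 + 3*l) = (l + 2)*(l + 3)*(l)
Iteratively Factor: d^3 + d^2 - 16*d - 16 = (d + 1)*(d^2 - 16) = (d + 1)*(d + 4)*(d - 4)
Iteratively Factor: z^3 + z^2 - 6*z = (z + 3)*(z^2 - 2*z) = (z - 2)*(z + 3)*(z)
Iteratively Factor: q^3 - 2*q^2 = (q)*(q^2 - 2*q) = q*(q - 2)*(q)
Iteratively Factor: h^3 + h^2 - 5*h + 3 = (h - 1)*(h^2 + 2*h - 3) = (h - 1)^2*(h + 3)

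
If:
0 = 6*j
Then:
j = 0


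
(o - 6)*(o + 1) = o^2 - 5*o - 6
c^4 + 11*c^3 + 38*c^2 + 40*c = c*(c + 2)*(c + 4)*(c + 5)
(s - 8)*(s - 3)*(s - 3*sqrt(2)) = s^3 - 11*s^2 - 3*sqrt(2)*s^2 + 24*s + 33*sqrt(2)*s - 72*sqrt(2)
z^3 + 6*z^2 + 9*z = z*(z + 3)^2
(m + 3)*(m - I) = m^2 + 3*m - I*m - 3*I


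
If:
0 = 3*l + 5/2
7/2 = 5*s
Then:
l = -5/6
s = 7/10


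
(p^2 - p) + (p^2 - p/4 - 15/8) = 2*p^2 - 5*p/4 - 15/8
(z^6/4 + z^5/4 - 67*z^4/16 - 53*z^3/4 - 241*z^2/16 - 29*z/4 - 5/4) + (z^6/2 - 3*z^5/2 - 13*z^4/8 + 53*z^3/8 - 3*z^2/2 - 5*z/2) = 3*z^6/4 - 5*z^5/4 - 93*z^4/16 - 53*z^3/8 - 265*z^2/16 - 39*z/4 - 5/4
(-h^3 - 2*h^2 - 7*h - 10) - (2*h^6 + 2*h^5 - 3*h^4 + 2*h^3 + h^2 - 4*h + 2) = -2*h^6 - 2*h^5 + 3*h^4 - 3*h^3 - 3*h^2 - 3*h - 12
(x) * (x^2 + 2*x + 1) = x^3 + 2*x^2 + x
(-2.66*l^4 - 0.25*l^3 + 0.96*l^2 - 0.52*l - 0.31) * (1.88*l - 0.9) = -5.0008*l^5 + 1.924*l^4 + 2.0298*l^3 - 1.8416*l^2 - 0.1148*l + 0.279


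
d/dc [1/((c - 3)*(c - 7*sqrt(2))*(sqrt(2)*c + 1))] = (-sqrt(2)*(c - 3)*(c - 7*sqrt(2)) - (c - 3)*(sqrt(2)*c + 1) - (c - 7*sqrt(2))*(sqrt(2)*c + 1))/((c - 3)^2*(c - 7*sqrt(2))^2*(sqrt(2)*c + 1)^2)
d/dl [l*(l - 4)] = 2*l - 4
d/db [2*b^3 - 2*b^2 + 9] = 2*b*(3*b - 2)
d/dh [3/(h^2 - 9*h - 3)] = 3*(9 - 2*h)/(-h^2 + 9*h + 3)^2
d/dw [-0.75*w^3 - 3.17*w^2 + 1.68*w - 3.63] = -2.25*w^2 - 6.34*w + 1.68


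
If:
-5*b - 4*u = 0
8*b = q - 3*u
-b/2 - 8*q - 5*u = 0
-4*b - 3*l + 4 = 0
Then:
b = 0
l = 4/3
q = 0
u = 0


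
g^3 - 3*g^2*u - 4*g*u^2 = g*(g - 4*u)*(g + u)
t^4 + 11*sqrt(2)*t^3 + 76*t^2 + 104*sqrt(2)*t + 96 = (t + sqrt(2))*(t + 2*sqrt(2))^2*(t + 6*sqrt(2))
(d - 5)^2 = d^2 - 10*d + 25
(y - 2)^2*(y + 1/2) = y^3 - 7*y^2/2 + 2*y + 2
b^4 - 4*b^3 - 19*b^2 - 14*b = b*(b - 7)*(b + 1)*(b + 2)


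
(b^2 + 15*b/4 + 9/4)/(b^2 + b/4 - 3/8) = 2*(b + 3)/(2*b - 1)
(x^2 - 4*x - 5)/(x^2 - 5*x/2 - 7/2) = 2*(x - 5)/(2*x - 7)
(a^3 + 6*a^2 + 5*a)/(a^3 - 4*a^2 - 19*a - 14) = a*(a + 5)/(a^2 - 5*a - 14)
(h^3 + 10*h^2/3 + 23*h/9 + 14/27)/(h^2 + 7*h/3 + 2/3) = (h^2 + 3*h + 14/9)/(h + 2)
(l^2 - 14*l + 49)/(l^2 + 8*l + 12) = (l^2 - 14*l + 49)/(l^2 + 8*l + 12)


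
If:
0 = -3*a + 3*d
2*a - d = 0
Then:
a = 0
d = 0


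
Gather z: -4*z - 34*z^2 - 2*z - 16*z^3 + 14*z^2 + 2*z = -16*z^3 - 20*z^2 - 4*z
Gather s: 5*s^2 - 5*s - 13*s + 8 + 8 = 5*s^2 - 18*s + 16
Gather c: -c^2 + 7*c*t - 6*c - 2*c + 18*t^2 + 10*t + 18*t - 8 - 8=-c^2 + c*(7*t - 8) + 18*t^2 + 28*t - 16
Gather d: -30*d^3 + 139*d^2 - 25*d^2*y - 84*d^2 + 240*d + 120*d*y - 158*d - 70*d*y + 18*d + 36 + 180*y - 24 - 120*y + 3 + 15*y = -30*d^3 + d^2*(55 - 25*y) + d*(50*y + 100) + 75*y + 15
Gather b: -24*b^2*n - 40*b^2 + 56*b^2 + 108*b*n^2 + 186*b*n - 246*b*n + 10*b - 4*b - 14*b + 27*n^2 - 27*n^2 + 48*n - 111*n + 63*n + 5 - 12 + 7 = b^2*(16 - 24*n) + b*(108*n^2 - 60*n - 8)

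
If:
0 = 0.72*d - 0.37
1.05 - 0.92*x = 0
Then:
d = 0.51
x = 1.14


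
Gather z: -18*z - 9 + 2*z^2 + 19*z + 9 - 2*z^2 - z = 0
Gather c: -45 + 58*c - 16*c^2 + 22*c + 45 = -16*c^2 + 80*c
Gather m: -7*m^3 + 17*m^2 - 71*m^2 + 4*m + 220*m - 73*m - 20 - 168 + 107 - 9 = -7*m^3 - 54*m^2 + 151*m - 90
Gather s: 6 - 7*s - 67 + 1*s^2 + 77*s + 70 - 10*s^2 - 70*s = 9 - 9*s^2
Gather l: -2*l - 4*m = -2*l - 4*m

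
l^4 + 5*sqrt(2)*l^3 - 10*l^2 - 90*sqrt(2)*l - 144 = (l - 3*sqrt(2))*(l + sqrt(2))*(l + 3*sqrt(2))*(l + 4*sqrt(2))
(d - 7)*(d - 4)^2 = d^3 - 15*d^2 + 72*d - 112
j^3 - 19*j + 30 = (j - 3)*(j - 2)*(j + 5)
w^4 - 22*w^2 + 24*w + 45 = (w - 3)^2*(w + 1)*(w + 5)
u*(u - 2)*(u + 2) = u^3 - 4*u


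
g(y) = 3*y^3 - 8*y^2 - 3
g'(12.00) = 1104.00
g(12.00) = 4029.00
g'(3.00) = 33.00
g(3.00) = 6.00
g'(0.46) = -5.46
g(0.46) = -4.40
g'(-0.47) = 9.51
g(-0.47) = -5.08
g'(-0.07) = 1.16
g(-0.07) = -3.04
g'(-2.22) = 79.88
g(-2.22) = -75.25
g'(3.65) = 61.50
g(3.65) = 36.30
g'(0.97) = -7.05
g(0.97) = -7.79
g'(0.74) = -6.91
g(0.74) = -6.17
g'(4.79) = 129.86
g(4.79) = 143.15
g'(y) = 9*y^2 - 16*y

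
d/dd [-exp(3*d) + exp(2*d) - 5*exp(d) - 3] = (-3*exp(2*d) + 2*exp(d) - 5)*exp(d)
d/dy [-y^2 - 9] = -2*y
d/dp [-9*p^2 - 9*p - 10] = -18*p - 9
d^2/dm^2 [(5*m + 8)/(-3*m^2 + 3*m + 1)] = 18*((2*m - 1)^2*(5*m + 8) + (5*m + 1)*(-3*m^2 + 3*m + 1))/(-3*m^2 + 3*m + 1)^3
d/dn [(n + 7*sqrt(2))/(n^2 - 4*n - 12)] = (n^2 - 4*n - 2*(n - 2)*(n + 7*sqrt(2)) - 12)/(-n^2 + 4*n + 12)^2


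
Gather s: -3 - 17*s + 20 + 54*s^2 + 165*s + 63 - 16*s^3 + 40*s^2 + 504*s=-16*s^3 + 94*s^2 + 652*s + 80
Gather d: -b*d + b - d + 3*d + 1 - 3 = b + d*(2 - b) - 2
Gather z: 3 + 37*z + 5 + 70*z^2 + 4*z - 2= 70*z^2 + 41*z + 6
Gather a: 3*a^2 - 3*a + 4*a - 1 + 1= 3*a^2 + a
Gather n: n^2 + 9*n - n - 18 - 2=n^2 + 8*n - 20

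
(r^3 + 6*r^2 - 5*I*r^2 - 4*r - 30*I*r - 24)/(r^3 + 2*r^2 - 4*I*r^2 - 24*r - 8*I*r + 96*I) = (r - I)/(r - 4)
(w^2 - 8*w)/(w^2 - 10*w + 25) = w*(w - 8)/(w^2 - 10*w + 25)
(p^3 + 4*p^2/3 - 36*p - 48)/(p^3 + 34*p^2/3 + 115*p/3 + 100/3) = (p^2 - 36)/(p^2 + 10*p + 25)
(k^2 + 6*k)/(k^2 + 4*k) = (k + 6)/(k + 4)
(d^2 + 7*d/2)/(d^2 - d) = (d + 7/2)/(d - 1)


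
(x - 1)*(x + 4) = x^2 + 3*x - 4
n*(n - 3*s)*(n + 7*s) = n^3 + 4*n^2*s - 21*n*s^2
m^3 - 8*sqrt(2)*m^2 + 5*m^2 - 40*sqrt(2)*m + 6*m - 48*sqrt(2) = (m + 2)*(m + 3)*(m - 8*sqrt(2))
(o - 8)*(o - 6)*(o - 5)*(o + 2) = o^4 - 17*o^3 + 80*o^2 - 4*o - 480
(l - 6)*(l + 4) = l^2 - 2*l - 24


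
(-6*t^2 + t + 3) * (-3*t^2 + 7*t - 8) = 18*t^4 - 45*t^3 + 46*t^2 + 13*t - 24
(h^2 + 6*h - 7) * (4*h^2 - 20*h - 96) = 4*h^4 + 4*h^3 - 244*h^2 - 436*h + 672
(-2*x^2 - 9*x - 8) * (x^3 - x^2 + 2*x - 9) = -2*x^5 - 7*x^4 - 3*x^3 + 8*x^2 + 65*x + 72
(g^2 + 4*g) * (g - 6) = g^3 - 2*g^2 - 24*g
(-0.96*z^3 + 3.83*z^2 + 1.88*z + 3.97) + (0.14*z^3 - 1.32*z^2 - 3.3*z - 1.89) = -0.82*z^3 + 2.51*z^2 - 1.42*z + 2.08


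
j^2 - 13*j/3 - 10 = (j - 6)*(j + 5/3)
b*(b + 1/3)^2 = b^3 + 2*b^2/3 + b/9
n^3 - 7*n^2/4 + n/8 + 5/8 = (n - 5/4)*(n - 1)*(n + 1/2)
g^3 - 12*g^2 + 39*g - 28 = (g - 7)*(g - 4)*(g - 1)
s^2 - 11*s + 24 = (s - 8)*(s - 3)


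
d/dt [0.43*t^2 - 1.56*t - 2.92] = 0.86*t - 1.56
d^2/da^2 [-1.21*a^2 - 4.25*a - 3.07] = -2.42000000000000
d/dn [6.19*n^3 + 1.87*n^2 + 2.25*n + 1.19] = 18.57*n^2 + 3.74*n + 2.25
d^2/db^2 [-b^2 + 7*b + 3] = -2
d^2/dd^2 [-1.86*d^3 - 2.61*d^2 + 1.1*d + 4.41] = -11.16*d - 5.22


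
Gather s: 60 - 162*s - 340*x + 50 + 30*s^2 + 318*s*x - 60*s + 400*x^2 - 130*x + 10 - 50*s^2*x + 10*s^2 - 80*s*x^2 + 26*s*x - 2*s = s^2*(40 - 50*x) + s*(-80*x^2 + 344*x - 224) + 400*x^2 - 470*x + 120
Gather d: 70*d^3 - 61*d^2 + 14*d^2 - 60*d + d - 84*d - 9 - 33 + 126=70*d^3 - 47*d^2 - 143*d + 84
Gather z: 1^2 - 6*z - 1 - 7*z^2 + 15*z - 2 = -7*z^2 + 9*z - 2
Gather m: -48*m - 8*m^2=-8*m^2 - 48*m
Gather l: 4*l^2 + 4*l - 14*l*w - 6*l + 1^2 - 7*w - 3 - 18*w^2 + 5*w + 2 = 4*l^2 + l*(-14*w - 2) - 18*w^2 - 2*w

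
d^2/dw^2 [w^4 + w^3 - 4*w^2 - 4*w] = 12*w^2 + 6*w - 8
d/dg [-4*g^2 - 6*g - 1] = -8*g - 6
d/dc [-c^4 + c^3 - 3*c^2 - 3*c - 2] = -4*c^3 + 3*c^2 - 6*c - 3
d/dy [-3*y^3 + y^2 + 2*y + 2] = -9*y^2 + 2*y + 2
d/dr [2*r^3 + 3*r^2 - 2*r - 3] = 6*r^2 + 6*r - 2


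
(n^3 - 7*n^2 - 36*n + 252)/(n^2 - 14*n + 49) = (n^2 - 36)/(n - 7)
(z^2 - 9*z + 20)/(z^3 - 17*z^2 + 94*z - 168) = (z - 5)/(z^2 - 13*z + 42)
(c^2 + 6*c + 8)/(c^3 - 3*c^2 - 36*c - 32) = (c + 2)/(c^2 - 7*c - 8)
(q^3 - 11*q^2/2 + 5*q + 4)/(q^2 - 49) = (q^3 - 11*q^2/2 + 5*q + 4)/(q^2 - 49)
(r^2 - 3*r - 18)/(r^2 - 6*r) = (r + 3)/r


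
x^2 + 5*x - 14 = (x - 2)*(x + 7)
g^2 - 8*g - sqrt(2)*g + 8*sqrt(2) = (g - 8)*(g - sqrt(2))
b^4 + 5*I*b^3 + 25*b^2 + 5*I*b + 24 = (b - 3*I)*(b + 8*I)*(-I*b + 1)*(I*b + 1)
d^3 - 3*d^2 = d^2*(d - 3)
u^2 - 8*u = u*(u - 8)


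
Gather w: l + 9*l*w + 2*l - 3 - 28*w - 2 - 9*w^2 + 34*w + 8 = 3*l - 9*w^2 + w*(9*l + 6) + 3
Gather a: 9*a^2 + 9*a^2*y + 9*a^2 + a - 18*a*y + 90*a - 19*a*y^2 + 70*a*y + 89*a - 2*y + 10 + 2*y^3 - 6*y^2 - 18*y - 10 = a^2*(9*y + 18) + a*(-19*y^2 + 52*y + 180) + 2*y^3 - 6*y^2 - 20*y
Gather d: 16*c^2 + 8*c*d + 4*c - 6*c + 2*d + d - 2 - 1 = 16*c^2 - 2*c + d*(8*c + 3) - 3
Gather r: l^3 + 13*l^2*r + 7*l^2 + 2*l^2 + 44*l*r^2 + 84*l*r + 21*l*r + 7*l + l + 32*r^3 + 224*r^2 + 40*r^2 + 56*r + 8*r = l^3 + 9*l^2 + 8*l + 32*r^3 + r^2*(44*l + 264) + r*(13*l^2 + 105*l + 64)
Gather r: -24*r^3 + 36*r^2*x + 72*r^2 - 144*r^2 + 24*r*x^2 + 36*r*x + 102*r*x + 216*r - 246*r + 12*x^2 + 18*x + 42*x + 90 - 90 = -24*r^3 + r^2*(36*x - 72) + r*(24*x^2 + 138*x - 30) + 12*x^2 + 60*x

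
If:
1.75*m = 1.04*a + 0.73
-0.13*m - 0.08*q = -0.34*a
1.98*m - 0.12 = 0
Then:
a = -0.60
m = 0.06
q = -2.65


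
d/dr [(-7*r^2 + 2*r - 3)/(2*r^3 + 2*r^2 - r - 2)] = (14*r^4 - 8*r^3 + 21*r^2 + 40*r - 7)/(4*r^6 + 8*r^5 - 12*r^3 - 7*r^2 + 4*r + 4)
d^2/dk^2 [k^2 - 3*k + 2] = 2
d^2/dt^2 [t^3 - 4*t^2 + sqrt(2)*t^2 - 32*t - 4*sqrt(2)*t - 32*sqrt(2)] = 6*t - 8 + 2*sqrt(2)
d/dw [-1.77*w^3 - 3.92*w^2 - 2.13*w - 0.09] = -5.31*w^2 - 7.84*w - 2.13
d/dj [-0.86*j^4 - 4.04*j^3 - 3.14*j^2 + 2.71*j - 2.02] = -3.44*j^3 - 12.12*j^2 - 6.28*j + 2.71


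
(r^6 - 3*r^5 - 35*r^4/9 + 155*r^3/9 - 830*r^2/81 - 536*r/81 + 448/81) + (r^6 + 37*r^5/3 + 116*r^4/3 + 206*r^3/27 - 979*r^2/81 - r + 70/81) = 2*r^6 + 28*r^5/3 + 313*r^4/9 + 671*r^3/27 - 67*r^2/3 - 617*r/81 + 518/81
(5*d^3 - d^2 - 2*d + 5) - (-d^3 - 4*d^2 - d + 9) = 6*d^3 + 3*d^2 - d - 4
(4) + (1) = 5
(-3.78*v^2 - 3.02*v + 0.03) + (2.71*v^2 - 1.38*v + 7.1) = -1.07*v^2 - 4.4*v + 7.13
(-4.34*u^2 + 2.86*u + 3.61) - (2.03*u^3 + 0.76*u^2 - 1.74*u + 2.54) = -2.03*u^3 - 5.1*u^2 + 4.6*u + 1.07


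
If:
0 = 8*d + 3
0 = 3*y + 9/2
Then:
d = -3/8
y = -3/2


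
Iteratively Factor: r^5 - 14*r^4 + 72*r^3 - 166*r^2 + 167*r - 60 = (r - 1)*(r^4 - 13*r^3 + 59*r^2 - 107*r + 60) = (r - 5)*(r - 1)*(r^3 - 8*r^2 + 19*r - 12) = (r - 5)*(r - 4)*(r - 1)*(r^2 - 4*r + 3) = (r - 5)*(r - 4)*(r - 1)^2*(r - 3)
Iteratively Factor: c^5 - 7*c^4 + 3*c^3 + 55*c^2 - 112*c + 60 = (c - 2)*(c^4 - 5*c^3 - 7*c^2 + 41*c - 30) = (c - 2)*(c - 1)*(c^3 - 4*c^2 - 11*c + 30) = (c - 2)*(c - 1)*(c + 3)*(c^2 - 7*c + 10) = (c - 5)*(c - 2)*(c - 1)*(c + 3)*(c - 2)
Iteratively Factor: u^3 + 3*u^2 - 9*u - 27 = (u + 3)*(u^2 - 9) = (u + 3)^2*(u - 3)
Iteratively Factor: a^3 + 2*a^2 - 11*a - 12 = (a + 1)*(a^2 + a - 12) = (a - 3)*(a + 1)*(a + 4)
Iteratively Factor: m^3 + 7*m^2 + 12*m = (m)*(m^2 + 7*m + 12) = m*(m + 3)*(m + 4)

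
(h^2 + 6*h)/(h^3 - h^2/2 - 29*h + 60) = 2*h/(2*h^2 - 13*h + 20)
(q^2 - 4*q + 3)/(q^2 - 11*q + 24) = (q - 1)/(q - 8)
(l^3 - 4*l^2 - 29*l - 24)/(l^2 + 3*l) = l - 7 - 8/l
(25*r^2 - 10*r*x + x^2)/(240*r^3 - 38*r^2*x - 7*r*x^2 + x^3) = (-5*r + x)/(-48*r^2 - 2*r*x + x^2)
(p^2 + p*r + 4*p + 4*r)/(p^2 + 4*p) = (p + r)/p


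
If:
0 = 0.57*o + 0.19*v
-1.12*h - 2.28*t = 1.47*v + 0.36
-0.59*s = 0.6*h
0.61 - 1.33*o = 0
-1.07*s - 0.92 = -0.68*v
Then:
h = 1.71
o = 0.46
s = -1.73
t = -0.11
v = -1.38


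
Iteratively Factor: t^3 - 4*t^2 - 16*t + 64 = (t - 4)*(t^2 - 16) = (t - 4)^2*(t + 4)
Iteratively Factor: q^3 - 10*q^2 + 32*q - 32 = (q - 4)*(q^2 - 6*q + 8) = (q - 4)*(q - 2)*(q - 4)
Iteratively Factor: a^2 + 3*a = (a + 3)*(a)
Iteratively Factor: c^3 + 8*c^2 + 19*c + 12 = (c + 4)*(c^2 + 4*c + 3) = (c + 1)*(c + 4)*(c + 3)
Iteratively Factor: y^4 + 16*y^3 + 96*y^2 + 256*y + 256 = (y + 4)*(y^3 + 12*y^2 + 48*y + 64) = (y + 4)^2*(y^2 + 8*y + 16) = (y + 4)^3*(y + 4)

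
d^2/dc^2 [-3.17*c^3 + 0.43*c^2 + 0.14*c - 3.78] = 0.86 - 19.02*c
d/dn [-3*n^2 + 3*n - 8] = 3 - 6*n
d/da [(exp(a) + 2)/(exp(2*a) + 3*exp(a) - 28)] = (-(exp(a) + 2)*(2*exp(a) + 3) + exp(2*a) + 3*exp(a) - 28)*exp(a)/(exp(2*a) + 3*exp(a) - 28)^2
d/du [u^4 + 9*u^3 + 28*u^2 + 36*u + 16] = 4*u^3 + 27*u^2 + 56*u + 36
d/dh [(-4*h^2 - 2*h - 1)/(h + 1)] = (-4*h^2 - 8*h - 1)/(h^2 + 2*h + 1)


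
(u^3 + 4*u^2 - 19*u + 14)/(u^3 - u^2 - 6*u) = (-u^3 - 4*u^2 + 19*u - 14)/(u*(-u^2 + u + 6))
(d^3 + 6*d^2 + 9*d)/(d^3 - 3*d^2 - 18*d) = (d + 3)/(d - 6)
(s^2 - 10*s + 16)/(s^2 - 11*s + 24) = (s - 2)/(s - 3)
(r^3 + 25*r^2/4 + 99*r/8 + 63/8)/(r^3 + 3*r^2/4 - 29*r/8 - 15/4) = (4*r^2 + 19*r + 21)/(4*r^2 - 3*r - 10)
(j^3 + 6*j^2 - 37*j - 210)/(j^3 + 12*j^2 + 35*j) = (j - 6)/j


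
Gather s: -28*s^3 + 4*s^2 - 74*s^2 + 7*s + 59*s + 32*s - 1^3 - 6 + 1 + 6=-28*s^3 - 70*s^2 + 98*s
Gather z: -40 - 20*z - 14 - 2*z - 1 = -22*z - 55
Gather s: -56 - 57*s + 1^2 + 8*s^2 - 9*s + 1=8*s^2 - 66*s - 54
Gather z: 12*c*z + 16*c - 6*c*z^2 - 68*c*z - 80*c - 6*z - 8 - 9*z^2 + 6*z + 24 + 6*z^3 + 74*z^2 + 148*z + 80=-64*c + 6*z^3 + z^2*(65 - 6*c) + z*(148 - 56*c) + 96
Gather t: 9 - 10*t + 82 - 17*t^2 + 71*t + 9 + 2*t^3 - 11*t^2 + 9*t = 2*t^3 - 28*t^2 + 70*t + 100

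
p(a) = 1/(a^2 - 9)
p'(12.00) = 0.00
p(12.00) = 0.01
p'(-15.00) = 0.00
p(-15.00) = 0.00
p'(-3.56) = 0.53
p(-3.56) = 0.27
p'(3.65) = -0.39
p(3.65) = 0.23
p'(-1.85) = 0.12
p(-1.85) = -0.18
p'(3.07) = -34.01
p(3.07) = 2.35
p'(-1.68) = 0.09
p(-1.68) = -0.16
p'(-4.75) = 0.05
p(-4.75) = 0.07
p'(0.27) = -0.01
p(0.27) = -0.11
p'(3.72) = -0.32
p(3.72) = 0.21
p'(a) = -2*a/(a^2 - 9)^2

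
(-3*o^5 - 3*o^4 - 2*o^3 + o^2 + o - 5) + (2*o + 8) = -3*o^5 - 3*o^4 - 2*o^3 + o^2 + 3*o + 3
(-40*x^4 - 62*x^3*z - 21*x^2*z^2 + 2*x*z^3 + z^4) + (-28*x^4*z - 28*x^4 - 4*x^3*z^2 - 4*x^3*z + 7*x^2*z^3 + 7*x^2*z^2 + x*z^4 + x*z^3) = -28*x^4*z - 68*x^4 - 4*x^3*z^2 - 66*x^3*z + 7*x^2*z^3 - 14*x^2*z^2 + x*z^4 + 3*x*z^3 + z^4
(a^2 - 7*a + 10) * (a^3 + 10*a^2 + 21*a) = a^5 + 3*a^4 - 39*a^3 - 47*a^2 + 210*a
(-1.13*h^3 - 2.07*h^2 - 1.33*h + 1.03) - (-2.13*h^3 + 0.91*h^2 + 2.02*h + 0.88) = 1.0*h^3 - 2.98*h^2 - 3.35*h + 0.15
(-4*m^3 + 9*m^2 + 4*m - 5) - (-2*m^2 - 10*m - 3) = -4*m^3 + 11*m^2 + 14*m - 2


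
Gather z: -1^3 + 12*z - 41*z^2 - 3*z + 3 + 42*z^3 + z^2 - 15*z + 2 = 42*z^3 - 40*z^2 - 6*z + 4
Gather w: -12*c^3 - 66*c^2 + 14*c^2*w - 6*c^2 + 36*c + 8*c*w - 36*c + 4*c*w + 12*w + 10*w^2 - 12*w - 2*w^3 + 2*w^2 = -12*c^3 - 72*c^2 - 2*w^3 + 12*w^2 + w*(14*c^2 + 12*c)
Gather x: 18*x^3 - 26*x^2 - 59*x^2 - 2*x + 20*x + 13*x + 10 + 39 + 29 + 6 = 18*x^3 - 85*x^2 + 31*x + 84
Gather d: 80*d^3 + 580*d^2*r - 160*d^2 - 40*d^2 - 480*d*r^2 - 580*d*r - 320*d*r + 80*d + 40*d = 80*d^3 + d^2*(580*r - 200) + d*(-480*r^2 - 900*r + 120)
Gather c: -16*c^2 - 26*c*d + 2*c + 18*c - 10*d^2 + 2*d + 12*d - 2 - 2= -16*c^2 + c*(20 - 26*d) - 10*d^2 + 14*d - 4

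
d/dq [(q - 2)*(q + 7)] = 2*q + 5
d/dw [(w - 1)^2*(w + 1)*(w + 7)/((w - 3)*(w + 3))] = 2*(w^5 + 3*w^4 - 18*w^3 - 78*w^2 + 65*w + 27)/(w^4 - 18*w^2 + 81)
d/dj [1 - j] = -1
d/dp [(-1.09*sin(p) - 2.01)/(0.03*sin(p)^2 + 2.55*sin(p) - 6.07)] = (0.0327*sin(p)^2 + 0.1206*sin(p) + 11.7418)*cos(p)/(0.0009*sin(p)^4 + 0.153*sin(p)^3 + 6.1383*sin(p)^2 - 30.957*sin(p) + 36.8449)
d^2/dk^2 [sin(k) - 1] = -sin(k)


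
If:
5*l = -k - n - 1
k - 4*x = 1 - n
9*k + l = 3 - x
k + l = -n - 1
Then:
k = 7/18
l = 0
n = -25/18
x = -1/2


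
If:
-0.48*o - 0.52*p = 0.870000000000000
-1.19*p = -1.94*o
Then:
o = -0.66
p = -1.07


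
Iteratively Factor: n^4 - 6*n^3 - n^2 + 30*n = (n - 5)*(n^3 - n^2 - 6*n) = n*(n - 5)*(n^2 - n - 6) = n*(n - 5)*(n + 2)*(n - 3)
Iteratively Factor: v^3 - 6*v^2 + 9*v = (v - 3)*(v^2 - 3*v) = v*(v - 3)*(v - 3)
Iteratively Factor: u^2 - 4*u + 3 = (u - 3)*(u - 1)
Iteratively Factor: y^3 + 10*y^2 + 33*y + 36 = (y + 3)*(y^2 + 7*y + 12) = (y + 3)^2*(y + 4)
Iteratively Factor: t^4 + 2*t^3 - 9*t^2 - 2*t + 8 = (t + 4)*(t^3 - 2*t^2 - t + 2) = (t + 1)*(t + 4)*(t^2 - 3*t + 2) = (t - 1)*(t + 1)*(t + 4)*(t - 2)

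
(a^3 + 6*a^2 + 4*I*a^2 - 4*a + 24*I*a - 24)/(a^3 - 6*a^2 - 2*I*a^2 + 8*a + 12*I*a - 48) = (a^2 + a*(6 + 2*I) + 12*I)/(a^2 + a*(-6 - 4*I) + 24*I)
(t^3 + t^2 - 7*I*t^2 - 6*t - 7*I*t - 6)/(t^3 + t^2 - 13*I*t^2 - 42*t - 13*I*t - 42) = (t - I)/(t - 7*I)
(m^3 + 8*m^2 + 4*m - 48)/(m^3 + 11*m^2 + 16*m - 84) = (m + 4)/(m + 7)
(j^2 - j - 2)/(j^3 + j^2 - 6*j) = (j + 1)/(j*(j + 3))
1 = 1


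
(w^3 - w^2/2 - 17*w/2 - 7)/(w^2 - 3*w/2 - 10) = (-2*w^3 + w^2 + 17*w + 14)/(-2*w^2 + 3*w + 20)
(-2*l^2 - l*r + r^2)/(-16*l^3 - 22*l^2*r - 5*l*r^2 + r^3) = (-2*l + r)/(-16*l^2 - 6*l*r + r^2)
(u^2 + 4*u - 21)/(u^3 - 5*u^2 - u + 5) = (u^2 + 4*u - 21)/(u^3 - 5*u^2 - u + 5)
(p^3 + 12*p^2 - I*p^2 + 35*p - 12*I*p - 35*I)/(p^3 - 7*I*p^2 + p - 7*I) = (p^2 + 12*p + 35)/(p^2 - 6*I*p + 7)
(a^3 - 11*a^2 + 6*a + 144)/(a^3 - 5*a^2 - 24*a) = (a - 6)/a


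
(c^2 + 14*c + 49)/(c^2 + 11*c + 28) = (c + 7)/(c + 4)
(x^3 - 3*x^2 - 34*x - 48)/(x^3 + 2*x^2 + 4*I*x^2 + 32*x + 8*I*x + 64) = (x^2 - 5*x - 24)/(x^2 + 4*I*x + 32)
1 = 1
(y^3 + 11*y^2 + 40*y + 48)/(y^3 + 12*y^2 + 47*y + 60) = (y + 4)/(y + 5)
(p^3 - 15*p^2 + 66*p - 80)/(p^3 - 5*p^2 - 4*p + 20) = (p - 8)/(p + 2)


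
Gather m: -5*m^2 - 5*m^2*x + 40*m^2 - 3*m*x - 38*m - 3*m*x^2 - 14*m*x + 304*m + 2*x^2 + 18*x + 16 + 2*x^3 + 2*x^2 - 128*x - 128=m^2*(35 - 5*x) + m*(-3*x^2 - 17*x + 266) + 2*x^3 + 4*x^2 - 110*x - 112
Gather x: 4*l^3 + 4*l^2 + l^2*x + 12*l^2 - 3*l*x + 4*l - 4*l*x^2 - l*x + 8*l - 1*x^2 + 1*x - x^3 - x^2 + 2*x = 4*l^3 + 16*l^2 + 12*l - x^3 + x^2*(-4*l - 2) + x*(l^2 - 4*l + 3)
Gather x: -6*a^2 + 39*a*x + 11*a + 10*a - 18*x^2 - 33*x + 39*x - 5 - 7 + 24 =-6*a^2 + 21*a - 18*x^2 + x*(39*a + 6) + 12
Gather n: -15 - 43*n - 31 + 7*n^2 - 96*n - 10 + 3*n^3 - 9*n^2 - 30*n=3*n^3 - 2*n^2 - 169*n - 56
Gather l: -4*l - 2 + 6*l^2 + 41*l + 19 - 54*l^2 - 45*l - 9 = -48*l^2 - 8*l + 8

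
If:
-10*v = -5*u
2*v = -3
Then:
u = -3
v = -3/2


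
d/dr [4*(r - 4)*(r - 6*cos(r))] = 4*r + 4*(r - 4)*(6*sin(r) + 1) - 24*cos(r)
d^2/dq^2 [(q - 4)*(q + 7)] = 2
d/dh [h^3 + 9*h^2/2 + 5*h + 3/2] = 3*h^2 + 9*h + 5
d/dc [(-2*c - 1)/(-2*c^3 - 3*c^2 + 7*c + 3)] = (-8*c^3 - 12*c^2 - 6*c + 1)/(4*c^6 + 12*c^5 - 19*c^4 - 54*c^3 + 31*c^2 + 42*c + 9)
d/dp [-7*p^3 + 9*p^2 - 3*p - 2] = -21*p^2 + 18*p - 3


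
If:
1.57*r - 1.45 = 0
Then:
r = 0.92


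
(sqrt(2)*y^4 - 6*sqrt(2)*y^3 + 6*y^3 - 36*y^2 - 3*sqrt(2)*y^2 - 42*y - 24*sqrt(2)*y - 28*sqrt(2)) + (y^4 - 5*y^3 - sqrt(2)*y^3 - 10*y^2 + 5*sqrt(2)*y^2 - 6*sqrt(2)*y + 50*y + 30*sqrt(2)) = y^4 + sqrt(2)*y^4 - 7*sqrt(2)*y^3 + y^3 - 46*y^2 + 2*sqrt(2)*y^2 - 30*sqrt(2)*y + 8*y + 2*sqrt(2)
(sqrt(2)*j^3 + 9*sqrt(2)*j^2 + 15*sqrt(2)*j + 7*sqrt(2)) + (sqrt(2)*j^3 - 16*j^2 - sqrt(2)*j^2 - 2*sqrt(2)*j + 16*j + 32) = 2*sqrt(2)*j^3 - 16*j^2 + 8*sqrt(2)*j^2 + 16*j + 13*sqrt(2)*j + 7*sqrt(2) + 32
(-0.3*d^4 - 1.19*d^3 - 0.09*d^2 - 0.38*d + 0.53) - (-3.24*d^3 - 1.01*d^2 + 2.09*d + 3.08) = -0.3*d^4 + 2.05*d^3 + 0.92*d^2 - 2.47*d - 2.55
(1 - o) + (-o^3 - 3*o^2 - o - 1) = -o^3 - 3*o^2 - 2*o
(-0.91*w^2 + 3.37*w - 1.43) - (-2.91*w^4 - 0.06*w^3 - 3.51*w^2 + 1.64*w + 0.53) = 2.91*w^4 + 0.06*w^3 + 2.6*w^2 + 1.73*w - 1.96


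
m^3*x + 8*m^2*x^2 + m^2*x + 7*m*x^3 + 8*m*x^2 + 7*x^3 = (m + x)*(m + 7*x)*(m*x + x)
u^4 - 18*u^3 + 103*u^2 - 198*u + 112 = (u - 8)*(u - 7)*(u - 2)*(u - 1)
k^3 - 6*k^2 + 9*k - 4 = (k - 4)*(k - 1)^2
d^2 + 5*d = d*(d + 5)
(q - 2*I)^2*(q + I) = q^3 - 3*I*q^2 - 4*I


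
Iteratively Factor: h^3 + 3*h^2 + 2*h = (h + 2)*(h^2 + h) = (h + 1)*(h + 2)*(h)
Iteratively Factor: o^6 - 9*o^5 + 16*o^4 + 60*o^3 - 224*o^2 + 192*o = (o - 4)*(o^5 - 5*o^4 - 4*o^3 + 44*o^2 - 48*o) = o*(o - 4)*(o^4 - 5*o^3 - 4*o^2 + 44*o - 48) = o*(o - 4)*(o + 3)*(o^3 - 8*o^2 + 20*o - 16) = o*(o - 4)*(o - 2)*(o + 3)*(o^2 - 6*o + 8) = o*(o - 4)^2*(o - 2)*(o + 3)*(o - 2)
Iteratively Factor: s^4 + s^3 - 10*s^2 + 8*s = (s - 2)*(s^3 + 3*s^2 - 4*s) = (s - 2)*(s - 1)*(s^2 + 4*s) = s*(s - 2)*(s - 1)*(s + 4)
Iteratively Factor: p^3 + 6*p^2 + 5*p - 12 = (p + 3)*(p^2 + 3*p - 4) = (p - 1)*(p + 3)*(p + 4)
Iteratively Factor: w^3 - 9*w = (w - 3)*(w^2 + 3*w) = (w - 3)*(w + 3)*(w)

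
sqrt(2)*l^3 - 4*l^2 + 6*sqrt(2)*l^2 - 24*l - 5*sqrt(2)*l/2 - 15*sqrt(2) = (l + 6)*(l - 5*sqrt(2)/2)*(sqrt(2)*l + 1)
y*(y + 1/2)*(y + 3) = y^3 + 7*y^2/2 + 3*y/2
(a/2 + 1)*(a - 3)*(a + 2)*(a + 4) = a^4/2 + 5*a^3/2 - 2*a^2 - 22*a - 24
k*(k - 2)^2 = k^3 - 4*k^2 + 4*k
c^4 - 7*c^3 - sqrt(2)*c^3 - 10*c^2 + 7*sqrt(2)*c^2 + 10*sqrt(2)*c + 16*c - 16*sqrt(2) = (c - 8)*(c - 1)*(c + 2)*(c - sqrt(2))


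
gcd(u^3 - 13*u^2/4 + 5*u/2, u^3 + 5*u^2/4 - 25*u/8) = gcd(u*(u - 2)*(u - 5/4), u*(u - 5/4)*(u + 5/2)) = u^2 - 5*u/4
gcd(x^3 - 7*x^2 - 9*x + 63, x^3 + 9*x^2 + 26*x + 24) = x + 3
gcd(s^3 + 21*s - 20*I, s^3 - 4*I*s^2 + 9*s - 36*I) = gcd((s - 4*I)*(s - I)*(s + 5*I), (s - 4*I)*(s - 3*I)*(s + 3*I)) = s - 4*I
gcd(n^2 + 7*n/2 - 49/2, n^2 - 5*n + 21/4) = n - 7/2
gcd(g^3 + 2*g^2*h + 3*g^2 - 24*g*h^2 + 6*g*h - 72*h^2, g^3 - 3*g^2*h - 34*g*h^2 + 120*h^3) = g^2 + 2*g*h - 24*h^2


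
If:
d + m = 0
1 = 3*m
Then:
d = -1/3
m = 1/3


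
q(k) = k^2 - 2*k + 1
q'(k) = 2*k - 2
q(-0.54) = 2.37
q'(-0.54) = -3.08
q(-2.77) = 14.21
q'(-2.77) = -7.54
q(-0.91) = 3.65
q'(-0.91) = -3.82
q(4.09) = 9.55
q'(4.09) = 6.18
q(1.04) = 0.00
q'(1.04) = 0.08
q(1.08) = 0.01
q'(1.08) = 0.16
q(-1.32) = 5.38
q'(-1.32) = -4.64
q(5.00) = 16.00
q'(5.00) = 8.00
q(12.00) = 121.00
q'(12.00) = 22.00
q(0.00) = 1.00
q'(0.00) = -2.00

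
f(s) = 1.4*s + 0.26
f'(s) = 1.40000000000000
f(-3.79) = -5.05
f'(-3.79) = 1.40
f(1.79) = 2.77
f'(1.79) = 1.40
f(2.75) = 4.11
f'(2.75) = 1.40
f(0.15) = 0.47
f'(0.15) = 1.40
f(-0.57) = -0.54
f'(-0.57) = 1.40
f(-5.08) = -6.85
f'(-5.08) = 1.40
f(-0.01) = 0.25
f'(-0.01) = 1.40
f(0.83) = 1.42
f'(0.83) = 1.40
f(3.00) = 4.46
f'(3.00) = 1.40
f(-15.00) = -20.74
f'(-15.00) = 1.40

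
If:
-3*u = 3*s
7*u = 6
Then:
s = -6/7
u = 6/7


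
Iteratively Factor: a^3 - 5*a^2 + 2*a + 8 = (a + 1)*(a^2 - 6*a + 8) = (a - 2)*(a + 1)*(a - 4)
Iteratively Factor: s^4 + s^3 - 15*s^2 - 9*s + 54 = (s - 3)*(s^3 + 4*s^2 - 3*s - 18) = (s - 3)*(s + 3)*(s^2 + s - 6) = (s - 3)*(s - 2)*(s + 3)*(s + 3)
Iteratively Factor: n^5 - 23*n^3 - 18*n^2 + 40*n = (n + 2)*(n^4 - 2*n^3 - 19*n^2 + 20*n) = (n - 1)*(n + 2)*(n^3 - n^2 - 20*n) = (n - 5)*(n - 1)*(n + 2)*(n^2 + 4*n) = n*(n - 5)*(n - 1)*(n + 2)*(n + 4)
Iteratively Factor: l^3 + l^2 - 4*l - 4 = (l + 1)*(l^2 - 4) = (l + 1)*(l + 2)*(l - 2)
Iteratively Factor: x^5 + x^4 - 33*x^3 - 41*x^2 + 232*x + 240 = (x + 4)*(x^4 - 3*x^3 - 21*x^2 + 43*x + 60) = (x - 5)*(x + 4)*(x^3 + 2*x^2 - 11*x - 12) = (x - 5)*(x - 3)*(x + 4)*(x^2 + 5*x + 4) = (x - 5)*(x - 3)*(x + 1)*(x + 4)*(x + 4)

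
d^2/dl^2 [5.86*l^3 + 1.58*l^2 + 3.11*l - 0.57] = 35.16*l + 3.16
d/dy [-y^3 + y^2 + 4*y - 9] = -3*y^2 + 2*y + 4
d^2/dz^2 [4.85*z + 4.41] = 0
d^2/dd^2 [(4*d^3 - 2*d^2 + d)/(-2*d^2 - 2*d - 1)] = 4*(-10*d^3 - 18*d^2 - 3*d + 2)/(8*d^6 + 24*d^5 + 36*d^4 + 32*d^3 + 18*d^2 + 6*d + 1)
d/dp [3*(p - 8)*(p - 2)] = 6*p - 30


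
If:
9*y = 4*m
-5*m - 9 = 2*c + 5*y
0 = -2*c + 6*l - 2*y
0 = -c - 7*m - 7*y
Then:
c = -7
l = -29/13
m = 9/13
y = 4/13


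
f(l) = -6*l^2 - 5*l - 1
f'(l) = -12*l - 5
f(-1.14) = -3.10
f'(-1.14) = 8.68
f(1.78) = -28.91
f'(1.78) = -26.36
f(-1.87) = -12.63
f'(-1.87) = 17.44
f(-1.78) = -11.11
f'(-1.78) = 16.36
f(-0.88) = -1.25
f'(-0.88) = 5.56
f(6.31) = -271.45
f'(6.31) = -80.72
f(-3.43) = -54.44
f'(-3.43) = 36.16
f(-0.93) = -1.54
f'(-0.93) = 6.16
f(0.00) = -1.00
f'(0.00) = -5.00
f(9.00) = -532.00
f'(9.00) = -113.00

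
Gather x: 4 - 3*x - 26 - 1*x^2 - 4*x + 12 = -x^2 - 7*x - 10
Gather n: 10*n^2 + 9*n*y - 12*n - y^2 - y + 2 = 10*n^2 + n*(9*y - 12) - y^2 - y + 2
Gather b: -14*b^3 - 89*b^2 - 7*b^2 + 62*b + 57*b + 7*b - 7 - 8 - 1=-14*b^3 - 96*b^2 + 126*b - 16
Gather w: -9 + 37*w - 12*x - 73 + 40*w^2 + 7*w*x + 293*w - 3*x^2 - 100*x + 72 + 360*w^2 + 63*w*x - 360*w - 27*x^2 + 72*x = 400*w^2 + w*(70*x - 30) - 30*x^2 - 40*x - 10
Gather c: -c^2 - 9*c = -c^2 - 9*c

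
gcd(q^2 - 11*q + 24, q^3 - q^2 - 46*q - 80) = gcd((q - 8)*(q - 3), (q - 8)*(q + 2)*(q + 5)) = q - 8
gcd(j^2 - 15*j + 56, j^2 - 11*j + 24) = j - 8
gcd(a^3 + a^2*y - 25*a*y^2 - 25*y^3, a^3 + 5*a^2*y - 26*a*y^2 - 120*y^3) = -a + 5*y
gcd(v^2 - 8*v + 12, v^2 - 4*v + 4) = v - 2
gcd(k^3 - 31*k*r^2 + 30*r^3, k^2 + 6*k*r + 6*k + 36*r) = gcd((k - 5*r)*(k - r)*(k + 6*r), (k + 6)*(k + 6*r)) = k + 6*r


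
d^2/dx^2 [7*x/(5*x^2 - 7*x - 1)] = 14*(-x*(10*x - 7)^2 + (7 - 15*x)*(-5*x^2 + 7*x + 1))/(-5*x^2 + 7*x + 1)^3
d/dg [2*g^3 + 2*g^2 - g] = 6*g^2 + 4*g - 1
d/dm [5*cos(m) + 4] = -5*sin(m)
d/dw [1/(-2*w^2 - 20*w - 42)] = (w + 5)/(w^2 + 10*w + 21)^2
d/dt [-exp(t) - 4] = -exp(t)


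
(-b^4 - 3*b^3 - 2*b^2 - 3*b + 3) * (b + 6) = -b^5 - 9*b^4 - 20*b^3 - 15*b^2 - 15*b + 18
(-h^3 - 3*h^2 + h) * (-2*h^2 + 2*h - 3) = 2*h^5 + 4*h^4 - 5*h^3 + 11*h^2 - 3*h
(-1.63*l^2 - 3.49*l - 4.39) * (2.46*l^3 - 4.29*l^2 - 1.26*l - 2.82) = -4.0098*l^5 - 1.5927*l^4 + 6.2265*l^3 + 27.8271*l^2 + 15.3732*l + 12.3798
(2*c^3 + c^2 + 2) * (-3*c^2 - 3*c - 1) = -6*c^5 - 9*c^4 - 5*c^3 - 7*c^2 - 6*c - 2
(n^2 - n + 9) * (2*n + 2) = 2*n^3 + 16*n + 18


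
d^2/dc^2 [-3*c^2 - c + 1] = -6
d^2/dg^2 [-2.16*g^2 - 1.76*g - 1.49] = -4.32000000000000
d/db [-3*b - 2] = -3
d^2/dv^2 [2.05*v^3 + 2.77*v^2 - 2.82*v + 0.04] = 12.3*v + 5.54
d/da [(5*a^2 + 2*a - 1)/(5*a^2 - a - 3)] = (-15*a^2 - 20*a - 7)/(25*a^4 - 10*a^3 - 29*a^2 + 6*a + 9)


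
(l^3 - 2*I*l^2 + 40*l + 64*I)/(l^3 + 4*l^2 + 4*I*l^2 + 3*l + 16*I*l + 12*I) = (l^2 - 6*I*l + 16)/(l^2 + 4*l + 3)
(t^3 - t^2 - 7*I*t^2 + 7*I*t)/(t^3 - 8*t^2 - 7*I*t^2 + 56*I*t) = (t - 1)/(t - 8)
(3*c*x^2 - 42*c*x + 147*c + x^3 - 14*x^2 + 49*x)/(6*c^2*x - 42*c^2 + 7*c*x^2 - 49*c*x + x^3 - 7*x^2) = (3*c*x - 21*c + x^2 - 7*x)/(6*c^2 + 7*c*x + x^2)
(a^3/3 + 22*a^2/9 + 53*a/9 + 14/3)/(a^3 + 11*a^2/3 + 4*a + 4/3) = (3*a^2 + 16*a + 21)/(3*(3*a^2 + 5*a + 2))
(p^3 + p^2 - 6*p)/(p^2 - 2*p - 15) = p*(p - 2)/(p - 5)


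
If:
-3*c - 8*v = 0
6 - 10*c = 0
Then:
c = 3/5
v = -9/40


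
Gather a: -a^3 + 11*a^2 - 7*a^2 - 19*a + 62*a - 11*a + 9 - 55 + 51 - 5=-a^3 + 4*a^2 + 32*a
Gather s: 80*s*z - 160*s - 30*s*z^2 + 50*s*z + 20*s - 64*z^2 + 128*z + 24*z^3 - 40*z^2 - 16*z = s*(-30*z^2 + 130*z - 140) + 24*z^3 - 104*z^2 + 112*z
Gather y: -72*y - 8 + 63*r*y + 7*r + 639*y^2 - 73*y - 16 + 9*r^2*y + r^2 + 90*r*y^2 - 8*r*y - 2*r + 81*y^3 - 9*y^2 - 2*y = r^2 + 5*r + 81*y^3 + y^2*(90*r + 630) + y*(9*r^2 + 55*r - 147) - 24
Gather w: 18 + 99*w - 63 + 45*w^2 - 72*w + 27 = 45*w^2 + 27*w - 18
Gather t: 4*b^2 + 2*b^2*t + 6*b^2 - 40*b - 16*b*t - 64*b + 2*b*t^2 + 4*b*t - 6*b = 10*b^2 + 2*b*t^2 - 110*b + t*(2*b^2 - 12*b)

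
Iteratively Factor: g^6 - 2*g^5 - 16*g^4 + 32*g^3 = (g)*(g^5 - 2*g^4 - 16*g^3 + 32*g^2) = g^2*(g^4 - 2*g^3 - 16*g^2 + 32*g) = g^2*(g + 4)*(g^3 - 6*g^2 + 8*g) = g^2*(g - 4)*(g + 4)*(g^2 - 2*g) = g^3*(g - 4)*(g + 4)*(g - 2)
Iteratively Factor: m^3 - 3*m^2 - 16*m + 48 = (m - 4)*(m^2 + m - 12) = (m - 4)*(m - 3)*(m + 4)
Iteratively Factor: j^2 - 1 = (j - 1)*(j + 1)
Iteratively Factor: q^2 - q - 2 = (q - 2)*(q + 1)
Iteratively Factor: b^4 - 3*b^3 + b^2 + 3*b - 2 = (b + 1)*(b^3 - 4*b^2 + 5*b - 2) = (b - 1)*(b + 1)*(b^2 - 3*b + 2) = (b - 2)*(b - 1)*(b + 1)*(b - 1)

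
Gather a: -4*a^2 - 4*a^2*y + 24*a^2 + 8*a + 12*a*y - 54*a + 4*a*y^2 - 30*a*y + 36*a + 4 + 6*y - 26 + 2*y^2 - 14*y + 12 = a^2*(20 - 4*y) + a*(4*y^2 - 18*y - 10) + 2*y^2 - 8*y - 10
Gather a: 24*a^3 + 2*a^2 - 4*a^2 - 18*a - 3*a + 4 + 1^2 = 24*a^3 - 2*a^2 - 21*a + 5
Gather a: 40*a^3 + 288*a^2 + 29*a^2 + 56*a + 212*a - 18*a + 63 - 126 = 40*a^3 + 317*a^2 + 250*a - 63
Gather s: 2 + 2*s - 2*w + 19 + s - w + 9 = 3*s - 3*w + 30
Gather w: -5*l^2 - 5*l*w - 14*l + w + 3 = -5*l^2 - 14*l + w*(1 - 5*l) + 3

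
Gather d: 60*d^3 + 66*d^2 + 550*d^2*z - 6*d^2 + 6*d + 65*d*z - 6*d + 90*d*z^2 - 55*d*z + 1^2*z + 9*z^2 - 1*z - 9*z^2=60*d^3 + d^2*(550*z + 60) + d*(90*z^2 + 10*z)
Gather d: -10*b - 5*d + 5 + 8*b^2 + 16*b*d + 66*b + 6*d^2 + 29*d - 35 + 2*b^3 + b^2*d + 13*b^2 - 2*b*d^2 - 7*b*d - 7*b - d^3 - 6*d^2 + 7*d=2*b^3 + 21*b^2 - 2*b*d^2 + 49*b - d^3 + d*(b^2 + 9*b + 31) - 30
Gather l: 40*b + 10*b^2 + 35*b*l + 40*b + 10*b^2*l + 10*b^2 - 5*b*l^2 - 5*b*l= 20*b^2 - 5*b*l^2 + 80*b + l*(10*b^2 + 30*b)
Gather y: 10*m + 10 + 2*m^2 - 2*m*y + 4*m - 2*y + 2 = 2*m^2 + 14*m + y*(-2*m - 2) + 12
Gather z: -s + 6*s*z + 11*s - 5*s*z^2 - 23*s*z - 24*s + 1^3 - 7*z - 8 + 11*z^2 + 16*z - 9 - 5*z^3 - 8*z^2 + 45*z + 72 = -14*s - 5*z^3 + z^2*(3 - 5*s) + z*(54 - 17*s) + 56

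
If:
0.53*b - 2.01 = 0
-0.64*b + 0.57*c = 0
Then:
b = 3.79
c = 4.26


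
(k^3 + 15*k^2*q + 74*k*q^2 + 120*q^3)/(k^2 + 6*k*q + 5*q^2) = (k^2 + 10*k*q + 24*q^2)/(k + q)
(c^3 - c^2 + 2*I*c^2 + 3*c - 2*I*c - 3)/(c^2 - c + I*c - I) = (c^2 + 2*I*c + 3)/(c + I)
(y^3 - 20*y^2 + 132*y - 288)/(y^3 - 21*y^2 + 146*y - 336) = (y - 6)/(y - 7)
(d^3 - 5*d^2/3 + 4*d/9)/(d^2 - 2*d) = (9*d^2 - 15*d + 4)/(9*(d - 2))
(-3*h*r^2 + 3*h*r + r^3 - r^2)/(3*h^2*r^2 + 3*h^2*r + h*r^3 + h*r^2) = (-3*h*r + 3*h + r^2 - r)/(h*(3*h*r + 3*h + r^2 + r))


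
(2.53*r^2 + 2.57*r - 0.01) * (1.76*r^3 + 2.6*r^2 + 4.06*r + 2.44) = 4.4528*r^5 + 11.1012*r^4 + 16.9362*r^3 + 16.5814*r^2 + 6.2302*r - 0.0244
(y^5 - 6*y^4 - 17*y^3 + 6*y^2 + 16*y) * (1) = y^5 - 6*y^4 - 17*y^3 + 6*y^2 + 16*y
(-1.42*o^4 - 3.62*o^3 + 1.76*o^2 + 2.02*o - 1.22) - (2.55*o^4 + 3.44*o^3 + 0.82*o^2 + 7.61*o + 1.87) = -3.97*o^4 - 7.06*o^3 + 0.94*o^2 - 5.59*o - 3.09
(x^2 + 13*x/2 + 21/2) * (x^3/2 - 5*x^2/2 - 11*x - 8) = x^5/2 + 3*x^4/4 - 22*x^3 - 423*x^2/4 - 335*x/2 - 84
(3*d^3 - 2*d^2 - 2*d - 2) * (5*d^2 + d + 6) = 15*d^5 - 7*d^4 + 6*d^3 - 24*d^2 - 14*d - 12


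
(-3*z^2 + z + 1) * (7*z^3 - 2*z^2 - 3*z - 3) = -21*z^5 + 13*z^4 + 14*z^3 + 4*z^2 - 6*z - 3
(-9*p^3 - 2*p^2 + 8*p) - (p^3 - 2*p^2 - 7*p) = -10*p^3 + 15*p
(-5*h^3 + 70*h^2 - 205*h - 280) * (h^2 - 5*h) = -5*h^5 + 95*h^4 - 555*h^3 + 745*h^2 + 1400*h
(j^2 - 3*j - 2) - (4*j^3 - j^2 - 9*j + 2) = -4*j^3 + 2*j^2 + 6*j - 4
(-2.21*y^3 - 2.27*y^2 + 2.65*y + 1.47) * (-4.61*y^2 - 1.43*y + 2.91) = 10.1881*y^5 + 13.625*y^4 - 15.4015*y^3 - 17.1719*y^2 + 5.6094*y + 4.2777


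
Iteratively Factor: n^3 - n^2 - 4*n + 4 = (n + 2)*(n^2 - 3*n + 2) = (n - 2)*(n + 2)*(n - 1)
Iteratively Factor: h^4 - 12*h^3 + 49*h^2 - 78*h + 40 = (h - 2)*(h^3 - 10*h^2 + 29*h - 20) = (h - 2)*(h - 1)*(h^2 - 9*h + 20) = (h - 4)*(h - 2)*(h - 1)*(h - 5)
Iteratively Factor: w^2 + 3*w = (w)*(w + 3)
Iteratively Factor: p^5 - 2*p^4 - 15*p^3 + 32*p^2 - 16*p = (p - 1)*(p^4 - p^3 - 16*p^2 + 16*p) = (p - 1)*(p + 4)*(p^3 - 5*p^2 + 4*p) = p*(p - 1)*(p + 4)*(p^2 - 5*p + 4) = p*(p - 1)^2*(p + 4)*(p - 4)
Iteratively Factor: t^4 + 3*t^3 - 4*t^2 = (t - 1)*(t^3 + 4*t^2) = t*(t - 1)*(t^2 + 4*t) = t*(t - 1)*(t + 4)*(t)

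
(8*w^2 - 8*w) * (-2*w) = -16*w^3 + 16*w^2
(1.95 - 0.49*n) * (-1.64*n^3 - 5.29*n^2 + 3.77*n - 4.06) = 0.8036*n^4 - 0.6059*n^3 - 12.1628*n^2 + 9.3409*n - 7.917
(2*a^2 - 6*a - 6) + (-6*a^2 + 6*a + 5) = -4*a^2 - 1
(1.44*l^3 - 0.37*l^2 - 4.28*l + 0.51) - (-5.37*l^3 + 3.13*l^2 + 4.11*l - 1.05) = 6.81*l^3 - 3.5*l^2 - 8.39*l + 1.56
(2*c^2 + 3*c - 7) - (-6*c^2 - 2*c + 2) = 8*c^2 + 5*c - 9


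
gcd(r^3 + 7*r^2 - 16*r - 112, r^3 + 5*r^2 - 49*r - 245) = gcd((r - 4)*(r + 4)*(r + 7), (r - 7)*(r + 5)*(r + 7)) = r + 7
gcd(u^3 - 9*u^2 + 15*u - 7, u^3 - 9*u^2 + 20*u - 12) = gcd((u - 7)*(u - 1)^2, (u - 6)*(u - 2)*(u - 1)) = u - 1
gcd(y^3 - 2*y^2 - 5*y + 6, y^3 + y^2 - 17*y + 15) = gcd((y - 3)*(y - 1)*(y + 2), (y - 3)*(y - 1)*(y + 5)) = y^2 - 4*y + 3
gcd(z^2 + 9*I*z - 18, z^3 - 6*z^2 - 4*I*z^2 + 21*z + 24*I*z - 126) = z + 3*I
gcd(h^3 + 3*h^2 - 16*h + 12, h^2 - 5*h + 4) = h - 1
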